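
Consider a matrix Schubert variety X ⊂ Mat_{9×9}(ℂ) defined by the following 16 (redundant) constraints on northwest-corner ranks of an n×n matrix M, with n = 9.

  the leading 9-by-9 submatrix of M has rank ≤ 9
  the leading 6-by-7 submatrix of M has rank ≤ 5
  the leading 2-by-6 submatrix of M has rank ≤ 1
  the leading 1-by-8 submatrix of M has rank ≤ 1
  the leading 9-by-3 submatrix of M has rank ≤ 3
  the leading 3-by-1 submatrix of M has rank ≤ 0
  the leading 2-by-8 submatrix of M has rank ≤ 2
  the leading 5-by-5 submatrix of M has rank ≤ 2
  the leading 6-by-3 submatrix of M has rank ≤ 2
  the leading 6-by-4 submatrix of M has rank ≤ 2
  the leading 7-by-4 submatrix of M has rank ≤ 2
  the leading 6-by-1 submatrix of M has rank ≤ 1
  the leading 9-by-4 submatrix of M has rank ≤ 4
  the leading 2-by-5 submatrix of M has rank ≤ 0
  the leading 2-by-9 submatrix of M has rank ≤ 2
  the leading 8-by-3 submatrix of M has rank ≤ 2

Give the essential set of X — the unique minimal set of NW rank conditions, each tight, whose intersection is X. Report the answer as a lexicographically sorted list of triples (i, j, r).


Reconstructing r_w from the 16 given conditions:

  row 1: 0 | 0 | 0 | 0 | 0 | 1 | 1 | 1 | 1
  row 2: 0 | 0 | 0 | 0 | 0 | 1 | 2 | 2 | 2
  row 3: 0 | 1 | 1 | 1 | 1 | 2 | 3 | 3 | 3
  row 4: 1 | 2 | 2 | 2 | 2 | 3 | 4 | 4 | 4
  row 5: 1 | 2 | 2 | 2 | 2 | 3 | 4 | 5 | 5
  row 6: 1 | 2 | 2 | 2 | 3 | 4 | 5 | 6 | 6
  row 7: 1 | 2 | 2 | 2 | 3 | 4 | 5 | 6 | 7
  row 8: 1 | 2 | 2 | 3 | 4 | 5 | 6 | 7 | 8
  row 9: 1 | 2 | 3 | 4 | 5 | 6 | 7 | 8 | 9

second differences of R give the permutation w = (6, 7, 2, 1, 8, 5, 9, 4, 3).

D(w) has 19 cells with 5 SE-corners; essential set:

[(2, 5, 0), (3, 1, 0), (5, 5, 2), (7, 4, 2), (8, 3, 2)]


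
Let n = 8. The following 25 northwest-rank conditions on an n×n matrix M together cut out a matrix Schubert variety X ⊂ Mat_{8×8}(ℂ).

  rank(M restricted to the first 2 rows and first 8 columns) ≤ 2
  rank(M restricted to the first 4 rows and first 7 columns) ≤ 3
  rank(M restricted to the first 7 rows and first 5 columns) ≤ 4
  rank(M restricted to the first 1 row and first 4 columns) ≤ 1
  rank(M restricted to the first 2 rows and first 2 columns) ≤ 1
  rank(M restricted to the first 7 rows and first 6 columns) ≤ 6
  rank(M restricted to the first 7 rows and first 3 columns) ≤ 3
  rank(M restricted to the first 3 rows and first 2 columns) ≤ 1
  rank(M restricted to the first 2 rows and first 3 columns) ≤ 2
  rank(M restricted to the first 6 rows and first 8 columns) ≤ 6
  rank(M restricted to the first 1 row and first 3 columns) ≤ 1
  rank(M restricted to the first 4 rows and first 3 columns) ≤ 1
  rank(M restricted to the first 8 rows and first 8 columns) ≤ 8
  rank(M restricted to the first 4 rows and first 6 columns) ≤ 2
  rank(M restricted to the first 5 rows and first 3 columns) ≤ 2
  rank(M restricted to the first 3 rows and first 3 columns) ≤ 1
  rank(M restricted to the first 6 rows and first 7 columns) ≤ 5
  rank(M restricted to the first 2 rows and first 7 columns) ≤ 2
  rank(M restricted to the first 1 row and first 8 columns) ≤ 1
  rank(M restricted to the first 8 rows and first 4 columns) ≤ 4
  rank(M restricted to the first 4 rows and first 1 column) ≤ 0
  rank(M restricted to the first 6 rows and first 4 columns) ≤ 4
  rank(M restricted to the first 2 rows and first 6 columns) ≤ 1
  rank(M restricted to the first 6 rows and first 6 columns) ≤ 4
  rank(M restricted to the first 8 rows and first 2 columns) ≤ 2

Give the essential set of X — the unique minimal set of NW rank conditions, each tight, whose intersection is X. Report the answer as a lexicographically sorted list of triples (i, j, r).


Computing R[i][j] = min implied NW-rank bound (n=8, 25 conditions):

  i=1: 0  1  1  1  1  1  1  1
  i=2: 0  1  1  1  1  1  2  2
  i=3: 0  1  1  2  2  2  3  3
  i=4: 0  1  1  2  2  2  3  4
  i=5: 1  2  2  3  3  3  4  5
  i=6: 1  2  3  4  4  4  5  6
  i=7: 1  2  3  4  4  5  6  7
  i=8: 1  2  3  4  5  6  7  8

second differences of R give the permutation w = (2, 7, 4, 8, 1, 3, 6, 5).

Fulton essential set (5 of the 13 Rothe cells):

[(2, 6, 1), (4, 1, 0), (4, 3, 1), (4, 6, 2), (7, 5, 4)]


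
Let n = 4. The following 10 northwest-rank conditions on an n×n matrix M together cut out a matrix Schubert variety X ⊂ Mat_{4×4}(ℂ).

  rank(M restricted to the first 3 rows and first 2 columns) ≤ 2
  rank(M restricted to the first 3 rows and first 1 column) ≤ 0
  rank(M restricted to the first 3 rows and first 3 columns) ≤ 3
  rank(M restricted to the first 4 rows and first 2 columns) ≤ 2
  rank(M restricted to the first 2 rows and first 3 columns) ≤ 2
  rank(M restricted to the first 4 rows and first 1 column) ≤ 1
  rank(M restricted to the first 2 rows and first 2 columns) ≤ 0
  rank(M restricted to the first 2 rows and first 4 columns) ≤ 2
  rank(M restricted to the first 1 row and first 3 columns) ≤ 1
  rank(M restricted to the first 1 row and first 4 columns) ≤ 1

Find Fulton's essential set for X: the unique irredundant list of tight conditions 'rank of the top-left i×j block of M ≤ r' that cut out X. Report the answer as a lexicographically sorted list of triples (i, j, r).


Reconstructing r_w from the 10 given conditions:

  R[1]: 0  0  1  1
  R[2]: 0  0  1  2
  R[3]: 0  1  2  3
  R[4]: 1  2  3  4

second differences of R give the permutation w = (3, 4, 2, 1).

D(w) has 5 cells with 2 SE-corners; essential set:

[(2, 2, 0), (3, 1, 0)]


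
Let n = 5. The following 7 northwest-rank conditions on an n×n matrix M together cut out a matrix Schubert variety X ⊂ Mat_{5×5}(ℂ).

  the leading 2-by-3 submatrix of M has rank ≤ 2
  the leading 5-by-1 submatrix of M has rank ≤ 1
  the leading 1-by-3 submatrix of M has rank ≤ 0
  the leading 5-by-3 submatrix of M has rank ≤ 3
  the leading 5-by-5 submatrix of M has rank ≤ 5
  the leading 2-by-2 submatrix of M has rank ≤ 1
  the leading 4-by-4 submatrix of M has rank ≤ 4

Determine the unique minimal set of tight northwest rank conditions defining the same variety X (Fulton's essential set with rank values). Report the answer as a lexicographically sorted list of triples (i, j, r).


Rank table r_w(5×5) implied by the 7 constraints:

  row 1: 0 | 0 | 0 | 1 | 1
  row 2: 1 | 1 | 1 | 2 | 2
  row 3: 1 | 2 | 2 | 3 | 3
  row 4: 1 | 2 | 3 | 4 | 4
  row 5: 1 | 2 | 3 | 4 | 5

so w = (4, 1, 2, 3, 5).

ℓ(w)=3; the 1 essential cell (i,j,r):

[(1, 3, 0)]


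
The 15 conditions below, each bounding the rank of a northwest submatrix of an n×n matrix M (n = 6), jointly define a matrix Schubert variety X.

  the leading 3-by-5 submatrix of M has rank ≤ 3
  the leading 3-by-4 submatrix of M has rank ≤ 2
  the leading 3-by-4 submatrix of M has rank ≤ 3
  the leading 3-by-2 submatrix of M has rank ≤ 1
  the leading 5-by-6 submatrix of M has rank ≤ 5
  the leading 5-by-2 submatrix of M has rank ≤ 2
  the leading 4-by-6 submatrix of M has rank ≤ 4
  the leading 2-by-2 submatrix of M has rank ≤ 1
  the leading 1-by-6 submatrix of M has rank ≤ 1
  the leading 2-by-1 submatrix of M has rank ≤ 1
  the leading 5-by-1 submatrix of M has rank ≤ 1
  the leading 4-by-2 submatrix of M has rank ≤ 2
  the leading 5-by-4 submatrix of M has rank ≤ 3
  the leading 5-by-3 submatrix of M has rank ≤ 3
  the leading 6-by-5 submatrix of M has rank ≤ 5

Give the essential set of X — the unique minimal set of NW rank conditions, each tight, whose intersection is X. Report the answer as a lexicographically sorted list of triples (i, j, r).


The tightest implied rank at each (i,j), from the 15 conditions:

  row 1: 1, 1, 1, 1, 1, 1
  row 2: 1, 1, 2, 2, 2, 2
  row 3: 1, 1, 2, 2, 3, 3
  row 4: 1, 2, 3, 3, 4, 4
  row 5: 1, 2, 3, 3, 4, 5
  row 6: 1, 2, 3, 4, 5, 6

the unique w with this rank table is (1, 3, 5, 2, 6, 4).

Rothe diagram D(w) (4 cells), 3 SE-corners (essential conditions):

[(3, 2, 1), (3, 4, 2), (5, 4, 3)]


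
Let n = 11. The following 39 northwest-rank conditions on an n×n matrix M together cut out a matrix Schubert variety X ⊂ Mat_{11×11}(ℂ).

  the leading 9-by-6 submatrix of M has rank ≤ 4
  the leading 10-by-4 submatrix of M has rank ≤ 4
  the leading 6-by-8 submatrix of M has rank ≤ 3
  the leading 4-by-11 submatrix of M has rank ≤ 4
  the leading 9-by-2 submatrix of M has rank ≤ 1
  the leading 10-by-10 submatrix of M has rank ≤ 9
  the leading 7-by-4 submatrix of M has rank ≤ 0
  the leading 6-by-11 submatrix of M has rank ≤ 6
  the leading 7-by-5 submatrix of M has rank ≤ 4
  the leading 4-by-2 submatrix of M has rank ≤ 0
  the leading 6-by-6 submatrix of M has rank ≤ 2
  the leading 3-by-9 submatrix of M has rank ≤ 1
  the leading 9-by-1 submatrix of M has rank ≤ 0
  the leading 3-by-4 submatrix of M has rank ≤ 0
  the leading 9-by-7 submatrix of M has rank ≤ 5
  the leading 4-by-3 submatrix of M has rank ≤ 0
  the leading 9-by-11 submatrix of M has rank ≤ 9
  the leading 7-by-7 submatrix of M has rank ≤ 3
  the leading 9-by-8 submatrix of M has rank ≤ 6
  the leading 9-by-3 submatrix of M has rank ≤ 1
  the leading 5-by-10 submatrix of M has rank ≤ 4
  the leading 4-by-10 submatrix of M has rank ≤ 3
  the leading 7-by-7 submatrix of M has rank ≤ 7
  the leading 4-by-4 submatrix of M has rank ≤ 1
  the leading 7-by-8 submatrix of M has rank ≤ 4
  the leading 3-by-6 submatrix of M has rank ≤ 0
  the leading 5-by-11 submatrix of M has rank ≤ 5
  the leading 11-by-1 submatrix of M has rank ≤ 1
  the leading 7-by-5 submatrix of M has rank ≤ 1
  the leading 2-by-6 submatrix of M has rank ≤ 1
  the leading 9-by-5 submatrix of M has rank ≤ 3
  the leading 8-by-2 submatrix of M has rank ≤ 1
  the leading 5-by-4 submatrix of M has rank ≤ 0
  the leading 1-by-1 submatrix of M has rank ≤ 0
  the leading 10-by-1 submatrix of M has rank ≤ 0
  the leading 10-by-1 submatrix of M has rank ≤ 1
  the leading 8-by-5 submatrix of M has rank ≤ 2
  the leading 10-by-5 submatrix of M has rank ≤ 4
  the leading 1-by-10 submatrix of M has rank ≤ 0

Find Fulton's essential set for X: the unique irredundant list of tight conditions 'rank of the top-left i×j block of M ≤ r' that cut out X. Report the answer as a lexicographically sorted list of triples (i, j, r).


The tightest implied rank at each (i,j), from the 39 conditions:

  R[1]: 0  0  0  0  0  0  0  0  0  0  1
  R[2]: 0  0  0  0  0  0  1  1  1  1  2
  R[3]: 0  0  0  0  0  0  1  1  1  2  3
  R[4]: 0  0  0  0  1  1  2  2  2  3  4
  R[5]: 0  0  0  0  1  2  3  3  3  4  5
  R[6]: 0  0  0  0  1  2  3  3  4  5  6
  R[7]: 0  0  0  0  1  2  3  4  5  6  7
  R[8]: 0  1  1  1  2  3  4  5  6  7  8
  R[9]: 0  1  1  2  3  4  5  6  7  8  9
  R[10]: 0  1  2  3  4  5  6  7  8  9  10
  R[11]: 1  2  3  4  5  6  7  8  9  10  11

the unique w with this rank table is (11, 7, 10, 5, 6, 9, 8, 2, 4, 3, 1).

ℓ(w)=45; the 7 essential cells (i,j,r):

[(1, 10, 0), (3, 6, 0), (3, 9, 1), (6, 8, 3), (7, 4, 0), (9, 3, 1), (10, 1, 0)]


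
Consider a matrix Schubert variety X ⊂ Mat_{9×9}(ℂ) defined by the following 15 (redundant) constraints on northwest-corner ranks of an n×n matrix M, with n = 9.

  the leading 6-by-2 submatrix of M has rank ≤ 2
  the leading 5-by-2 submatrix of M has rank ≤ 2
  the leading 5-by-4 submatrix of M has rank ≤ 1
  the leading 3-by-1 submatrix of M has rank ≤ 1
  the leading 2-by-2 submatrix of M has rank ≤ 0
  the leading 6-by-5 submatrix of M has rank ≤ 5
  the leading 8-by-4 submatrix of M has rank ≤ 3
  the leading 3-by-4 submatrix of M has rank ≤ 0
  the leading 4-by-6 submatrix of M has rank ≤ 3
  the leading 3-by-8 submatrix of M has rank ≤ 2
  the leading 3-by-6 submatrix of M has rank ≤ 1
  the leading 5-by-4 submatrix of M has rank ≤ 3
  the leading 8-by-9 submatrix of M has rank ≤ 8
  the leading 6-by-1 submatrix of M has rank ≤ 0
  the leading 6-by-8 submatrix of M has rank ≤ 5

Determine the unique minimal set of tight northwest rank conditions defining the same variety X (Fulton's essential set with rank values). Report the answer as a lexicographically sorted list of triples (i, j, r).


Propagating the 15 rank bounds to every northwest block:

  row 1: 0 | 0 | 0 | 0 | 1 | 1 | 1 | 1 | 1
  row 2: 0 | 0 | 0 | 0 | 1 | 1 | 2 | 2 | 2
  row 3: 0 | 0 | 0 | 0 | 1 | 1 | 2 | 2 | 3
  row 4: 0 | 1 | 1 | 1 | 2 | 2 | 3 | 3 | 4
  row 5: 0 | 1 | 1 | 1 | 2 | 3 | 4 | 4 | 5
  row 6: 0 | 1 | 2 | 2 | 3 | 4 | 5 | 5 | 6
  row 7: 1 | 2 | 3 | 3 | 4 | 5 | 6 | 6 | 7
  row 8: 1 | 2 | 3 | 3 | 4 | 5 | 6 | 7 | 8
  row 9: 1 | 2 | 3 | 4 | 5 | 6 | 7 | 8 | 9

reading off 1-entries of Δ²R: w = (5, 7, 9, 2, 6, 3, 1, 8, 4).

ℓ(w)=21; the 6 essential cells (i,j,r):

[(3, 4, 0), (3, 6, 1), (3, 8, 2), (5, 4, 1), (6, 1, 0), (8, 4, 3)]


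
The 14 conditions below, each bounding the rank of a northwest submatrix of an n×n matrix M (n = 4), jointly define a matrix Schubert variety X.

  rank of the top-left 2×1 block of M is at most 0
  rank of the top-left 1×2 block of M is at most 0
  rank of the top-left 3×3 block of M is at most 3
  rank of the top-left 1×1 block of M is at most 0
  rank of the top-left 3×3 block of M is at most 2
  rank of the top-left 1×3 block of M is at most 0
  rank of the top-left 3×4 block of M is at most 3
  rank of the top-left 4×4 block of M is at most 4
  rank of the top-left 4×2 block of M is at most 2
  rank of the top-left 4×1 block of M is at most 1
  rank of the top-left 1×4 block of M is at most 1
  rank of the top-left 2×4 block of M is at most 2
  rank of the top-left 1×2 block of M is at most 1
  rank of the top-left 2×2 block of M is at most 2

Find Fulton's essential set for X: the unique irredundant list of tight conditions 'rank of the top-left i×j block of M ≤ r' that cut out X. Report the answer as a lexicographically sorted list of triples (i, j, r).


Rank table r_w(4×4) implied by the 14 constraints:

  i=1: 0 | 0 | 0 | 1
  i=2: 0 | 1 | 1 | 2
  i=3: 1 | 2 | 2 | 3
  i=4: 1 | 2 | 3 | 4

giving w = (4, 2, 1, 3) via Δ²R.

ℓ(w)=4; the 2 essential cells (i,j,r):

[(1, 3, 0), (2, 1, 0)]


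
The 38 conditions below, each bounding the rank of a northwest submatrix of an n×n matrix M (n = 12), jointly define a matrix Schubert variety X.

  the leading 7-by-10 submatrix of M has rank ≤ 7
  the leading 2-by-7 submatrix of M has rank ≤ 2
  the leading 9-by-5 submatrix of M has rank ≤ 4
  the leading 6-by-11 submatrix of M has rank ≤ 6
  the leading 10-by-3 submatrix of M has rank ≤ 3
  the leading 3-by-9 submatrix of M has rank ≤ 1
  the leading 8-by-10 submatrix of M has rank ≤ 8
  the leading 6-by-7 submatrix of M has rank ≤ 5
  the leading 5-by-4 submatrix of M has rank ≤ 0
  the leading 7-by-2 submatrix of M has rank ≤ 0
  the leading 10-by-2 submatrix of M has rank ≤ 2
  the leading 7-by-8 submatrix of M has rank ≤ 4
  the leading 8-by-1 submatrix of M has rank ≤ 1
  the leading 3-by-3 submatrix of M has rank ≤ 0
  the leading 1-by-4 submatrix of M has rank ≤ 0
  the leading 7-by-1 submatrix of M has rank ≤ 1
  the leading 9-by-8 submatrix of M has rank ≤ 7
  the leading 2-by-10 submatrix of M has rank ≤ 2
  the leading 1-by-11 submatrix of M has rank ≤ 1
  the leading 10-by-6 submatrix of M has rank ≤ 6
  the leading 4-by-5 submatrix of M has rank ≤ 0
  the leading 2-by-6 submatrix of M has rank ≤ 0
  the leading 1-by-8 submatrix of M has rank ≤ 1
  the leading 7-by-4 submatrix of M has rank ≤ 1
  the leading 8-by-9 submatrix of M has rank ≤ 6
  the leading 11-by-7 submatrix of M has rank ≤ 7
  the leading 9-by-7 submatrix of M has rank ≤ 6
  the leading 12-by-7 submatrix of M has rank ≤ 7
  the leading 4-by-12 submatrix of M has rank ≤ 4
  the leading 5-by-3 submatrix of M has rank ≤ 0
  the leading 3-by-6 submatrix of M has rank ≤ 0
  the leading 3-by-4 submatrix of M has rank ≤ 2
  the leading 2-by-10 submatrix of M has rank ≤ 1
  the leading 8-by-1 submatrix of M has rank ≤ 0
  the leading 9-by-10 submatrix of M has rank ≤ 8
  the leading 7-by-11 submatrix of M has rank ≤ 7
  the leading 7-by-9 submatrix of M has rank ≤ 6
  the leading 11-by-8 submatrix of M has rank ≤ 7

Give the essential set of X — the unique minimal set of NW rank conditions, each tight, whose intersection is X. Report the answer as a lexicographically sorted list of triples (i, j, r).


The tightest implied rank at each (i,j), from the 38 conditions:

  row 1: 0  0  0  0  0  0  1  1  1  1  1  1
  row 2: 0  0  0  0  0  0  1  1  1  1  2  2
  row 3: 0  0  0  0  0  0  1  1  1  2  3  3
  row 4: 0  0  0  0  0  1  2  2  2  3  4  4
  row 5: 0  0  0  0  1  2  3  3  3  4  5  5
  row 6: 0  0  1  1  2  3  4  4  4  5  6  6
  row 7: 0  0  1  1  2  3  4  4  5  6  7  7
  row 8: 0  1  2  2  3  4  5  5  6  7  8  8
  row 9: 1  2  3  3  4  5  6  6  7  8  9  9
  row 10: 1  2  3  4  5  6  7  7  8  9  10  10
  row 11: 1  2  3  4  5  6  7  7  8  9  10  11
  row 12: 1  2  3  4  5  6  7  8  9  10  11  12

second differences of R give the permutation w = (7, 11, 10, 6, 5, 3, 9, 2, 1, 4, 12, 8).

Fulton essential set (10 of the 40 Rothe cells):

[(2, 10, 1), (3, 6, 0), (3, 9, 1), (4, 5, 0), (5, 4, 0), (7, 2, 0), (7, 4, 1), (7, 8, 4), (8, 1, 0), (11, 8, 7)]


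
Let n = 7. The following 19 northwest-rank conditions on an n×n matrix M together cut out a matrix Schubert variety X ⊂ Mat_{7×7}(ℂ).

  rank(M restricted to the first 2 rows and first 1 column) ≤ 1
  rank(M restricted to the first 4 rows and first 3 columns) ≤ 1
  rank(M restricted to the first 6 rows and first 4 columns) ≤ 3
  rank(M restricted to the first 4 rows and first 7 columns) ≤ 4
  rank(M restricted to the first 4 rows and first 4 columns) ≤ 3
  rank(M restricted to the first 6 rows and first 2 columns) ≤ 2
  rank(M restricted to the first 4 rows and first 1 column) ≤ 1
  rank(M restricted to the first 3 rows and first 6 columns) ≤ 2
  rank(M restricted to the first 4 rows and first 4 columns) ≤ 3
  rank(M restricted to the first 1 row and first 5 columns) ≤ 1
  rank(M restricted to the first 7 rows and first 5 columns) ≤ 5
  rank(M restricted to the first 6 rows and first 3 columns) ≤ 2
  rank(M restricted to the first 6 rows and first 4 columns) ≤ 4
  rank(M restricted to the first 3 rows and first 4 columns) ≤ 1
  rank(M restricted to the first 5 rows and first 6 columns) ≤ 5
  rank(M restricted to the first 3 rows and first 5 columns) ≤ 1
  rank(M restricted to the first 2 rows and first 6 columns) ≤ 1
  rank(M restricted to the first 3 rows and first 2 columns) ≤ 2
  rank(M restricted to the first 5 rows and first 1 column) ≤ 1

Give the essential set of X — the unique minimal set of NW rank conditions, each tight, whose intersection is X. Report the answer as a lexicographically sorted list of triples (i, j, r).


Recovering R(i,j) via the rank-extension bound from the 19 conditions:

  i=1: 1  1  1  1  1  1  1
  i=2: 1  1  1  1  1  1  2
  i=3: 1  1  1  1  1  2  3
  i=4: 1  1  1  2  2  3  4
  i=5: 1  2  2  3  3  4  5
  i=6: 1  2  2  3  4  5  6
  i=7: 1  2  3  4  5  6  7

giving w = (1, 7, 6, 4, 2, 5, 3) via Δ²R.

ℓ(w)=12; the 4 essential cells (i,j,r):

[(2, 6, 1), (3, 5, 1), (4, 3, 1), (6, 3, 2)]


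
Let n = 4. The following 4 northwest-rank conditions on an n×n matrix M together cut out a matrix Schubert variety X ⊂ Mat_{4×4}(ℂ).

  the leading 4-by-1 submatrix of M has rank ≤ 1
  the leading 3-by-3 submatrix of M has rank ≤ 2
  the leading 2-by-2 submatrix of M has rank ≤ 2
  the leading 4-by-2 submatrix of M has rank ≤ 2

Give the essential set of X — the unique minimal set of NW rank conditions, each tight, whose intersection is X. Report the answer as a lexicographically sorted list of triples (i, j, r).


Reconstructing r_w from the 4 given conditions:

  1, 1, 1, 1
  1, 2, 2, 2
  1, 2, 2, 3
  1, 2, 3, 4

giving w = (1, 2, 4, 3) via Δ²R.

D(w) has 1 cell with 1 SE-corner; essential set:

[(3, 3, 2)]


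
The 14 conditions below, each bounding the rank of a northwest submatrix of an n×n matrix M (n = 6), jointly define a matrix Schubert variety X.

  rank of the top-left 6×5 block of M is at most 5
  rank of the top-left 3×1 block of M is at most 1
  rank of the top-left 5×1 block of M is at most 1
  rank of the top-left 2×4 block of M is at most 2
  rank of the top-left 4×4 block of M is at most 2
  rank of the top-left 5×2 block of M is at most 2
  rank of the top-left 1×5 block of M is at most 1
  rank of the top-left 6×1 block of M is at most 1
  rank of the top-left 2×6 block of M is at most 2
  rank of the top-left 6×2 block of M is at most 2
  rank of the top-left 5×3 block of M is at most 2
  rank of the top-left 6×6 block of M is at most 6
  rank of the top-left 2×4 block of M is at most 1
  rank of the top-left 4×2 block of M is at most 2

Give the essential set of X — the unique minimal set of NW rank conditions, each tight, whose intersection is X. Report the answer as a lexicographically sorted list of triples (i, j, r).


Propagating the 14 rank bounds to every northwest block:

  i=1: 1 1 1 1 1 1
  i=2: 1 1 1 1 2 2
  i=3: 1 2 2 2 3 3
  i=4: 1 2 2 2 3 4
  i=5: 1 2 2 3 4 5
  i=6: 1 2 3 4 5 6

hence w(1..6) = (1, 5, 2, 6, 4, 3).

D(w) has 6 cells with 3 SE-corners; essential set:

[(2, 4, 1), (4, 4, 2), (5, 3, 2)]


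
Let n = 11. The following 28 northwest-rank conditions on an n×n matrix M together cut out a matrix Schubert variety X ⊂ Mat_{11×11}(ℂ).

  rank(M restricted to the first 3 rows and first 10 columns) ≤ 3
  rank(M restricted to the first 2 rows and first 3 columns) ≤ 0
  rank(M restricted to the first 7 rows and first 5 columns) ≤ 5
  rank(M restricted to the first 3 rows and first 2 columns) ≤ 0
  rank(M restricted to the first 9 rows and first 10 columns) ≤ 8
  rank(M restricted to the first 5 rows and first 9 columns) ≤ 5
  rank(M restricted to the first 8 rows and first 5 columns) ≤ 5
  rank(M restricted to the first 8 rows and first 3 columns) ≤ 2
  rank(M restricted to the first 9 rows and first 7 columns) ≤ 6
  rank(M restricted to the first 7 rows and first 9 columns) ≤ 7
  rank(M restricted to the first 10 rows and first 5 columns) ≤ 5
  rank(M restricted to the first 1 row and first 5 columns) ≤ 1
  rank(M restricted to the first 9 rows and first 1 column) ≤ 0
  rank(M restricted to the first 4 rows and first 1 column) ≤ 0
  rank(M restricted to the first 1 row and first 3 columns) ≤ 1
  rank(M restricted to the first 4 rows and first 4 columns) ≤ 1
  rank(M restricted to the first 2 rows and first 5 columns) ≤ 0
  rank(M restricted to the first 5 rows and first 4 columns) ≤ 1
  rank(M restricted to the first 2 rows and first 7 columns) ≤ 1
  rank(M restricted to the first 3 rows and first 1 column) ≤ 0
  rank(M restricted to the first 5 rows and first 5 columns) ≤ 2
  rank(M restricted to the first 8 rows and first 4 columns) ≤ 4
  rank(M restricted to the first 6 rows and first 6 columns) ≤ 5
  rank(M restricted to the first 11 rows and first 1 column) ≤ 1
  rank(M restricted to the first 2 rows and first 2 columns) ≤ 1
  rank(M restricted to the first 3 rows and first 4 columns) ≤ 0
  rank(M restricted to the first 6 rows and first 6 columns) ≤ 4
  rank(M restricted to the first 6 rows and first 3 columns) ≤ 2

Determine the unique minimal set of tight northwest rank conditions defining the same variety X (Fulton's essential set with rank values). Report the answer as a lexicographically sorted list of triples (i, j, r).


The tightest implied rank at each (i,j), from the 28 conditions:

  row 1: 0  0  0  0  0  1  1  1  1  1  1
  row 2: 0  0  0  0  0  1  1  2  2  2  2
  row 3: 0  0  0  0  1  2  2  3  3  3  3
  row 4: 0  1  1  1  2  3  3  4  4  4  4
  row 5: 0  1  1  1  2  3  4  5  5  5  5
  row 6: 0  1  2  2  3  4  5  6  6  6  6
  row 7: 0  1  2  3  4  5  6  7  7  7  7
  row 8: 0  1  2  3  4  5  6  7  8  8  8
  row 9: 0  1  2  3  4  5  6  7  8  8  9
  row 10: 1  2  3  4  5  6  7  8  9  9  10
  row 11: 1  2  3  4  5  6  7  8  9  10  11

hence w(1..11) = (6, 8, 5, 2, 7, 3, 4, 9, 11, 1, 10).

D(w) has 24 cells with 6 SE-corners; essential set:

[(2, 5, 0), (2, 7, 1), (3, 4, 0), (5, 4, 1), (9, 1, 0), (9, 10, 8)]


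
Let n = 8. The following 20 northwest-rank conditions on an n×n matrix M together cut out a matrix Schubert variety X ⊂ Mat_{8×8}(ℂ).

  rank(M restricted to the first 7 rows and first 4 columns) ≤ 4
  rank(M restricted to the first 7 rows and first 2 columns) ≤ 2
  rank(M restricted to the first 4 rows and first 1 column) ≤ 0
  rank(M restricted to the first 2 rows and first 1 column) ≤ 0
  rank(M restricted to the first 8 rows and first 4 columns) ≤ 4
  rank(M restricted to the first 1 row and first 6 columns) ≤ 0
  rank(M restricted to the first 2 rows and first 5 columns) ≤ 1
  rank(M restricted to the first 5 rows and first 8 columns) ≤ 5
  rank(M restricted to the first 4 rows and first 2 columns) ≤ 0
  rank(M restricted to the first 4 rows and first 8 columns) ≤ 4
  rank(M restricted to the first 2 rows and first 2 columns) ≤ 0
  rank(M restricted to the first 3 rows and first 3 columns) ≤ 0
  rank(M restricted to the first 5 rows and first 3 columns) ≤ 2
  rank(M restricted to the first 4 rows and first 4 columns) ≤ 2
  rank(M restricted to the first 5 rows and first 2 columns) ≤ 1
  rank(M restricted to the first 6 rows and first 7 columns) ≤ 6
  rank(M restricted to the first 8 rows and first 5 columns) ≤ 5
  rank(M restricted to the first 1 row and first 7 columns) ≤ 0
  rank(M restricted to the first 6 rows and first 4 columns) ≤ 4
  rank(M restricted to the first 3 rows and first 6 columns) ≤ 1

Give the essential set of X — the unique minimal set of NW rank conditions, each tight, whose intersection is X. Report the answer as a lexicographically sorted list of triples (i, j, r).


The tightest implied rank at each (i,j), from the 20 conditions:

  R[1]: 0, 0, 0, 0, 0, 0, 0, 1
  R[2]: 0, 0, 0, 1, 1, 1, 1, 2
  R[3]: 0, 0, 0, 1, 1, 1, 2, 3
  R[4]: 0, 0, 1, 2, 2, 2, 3, 4
  R[5]: 1, 1, 2, 3, 3, 3, 4, 5
  R[6]: 1, 2, 3, 4, 4, 4, 5, 6
  R[7]: 1, 2, 3, 4, 5, 5, 6, 7
  R[8]: 1, 2, 3, 4, 5, 6, 7, 8

second differences of R give the permutation w = (8, 4, 7, 3, 1, 2, 5, 6).

D(w) has 17 cells with 4 SE-corners; essential set:

[(1, 7, 0), (3, 3, 0), (3, 6, 1), (4, 2, 0)]


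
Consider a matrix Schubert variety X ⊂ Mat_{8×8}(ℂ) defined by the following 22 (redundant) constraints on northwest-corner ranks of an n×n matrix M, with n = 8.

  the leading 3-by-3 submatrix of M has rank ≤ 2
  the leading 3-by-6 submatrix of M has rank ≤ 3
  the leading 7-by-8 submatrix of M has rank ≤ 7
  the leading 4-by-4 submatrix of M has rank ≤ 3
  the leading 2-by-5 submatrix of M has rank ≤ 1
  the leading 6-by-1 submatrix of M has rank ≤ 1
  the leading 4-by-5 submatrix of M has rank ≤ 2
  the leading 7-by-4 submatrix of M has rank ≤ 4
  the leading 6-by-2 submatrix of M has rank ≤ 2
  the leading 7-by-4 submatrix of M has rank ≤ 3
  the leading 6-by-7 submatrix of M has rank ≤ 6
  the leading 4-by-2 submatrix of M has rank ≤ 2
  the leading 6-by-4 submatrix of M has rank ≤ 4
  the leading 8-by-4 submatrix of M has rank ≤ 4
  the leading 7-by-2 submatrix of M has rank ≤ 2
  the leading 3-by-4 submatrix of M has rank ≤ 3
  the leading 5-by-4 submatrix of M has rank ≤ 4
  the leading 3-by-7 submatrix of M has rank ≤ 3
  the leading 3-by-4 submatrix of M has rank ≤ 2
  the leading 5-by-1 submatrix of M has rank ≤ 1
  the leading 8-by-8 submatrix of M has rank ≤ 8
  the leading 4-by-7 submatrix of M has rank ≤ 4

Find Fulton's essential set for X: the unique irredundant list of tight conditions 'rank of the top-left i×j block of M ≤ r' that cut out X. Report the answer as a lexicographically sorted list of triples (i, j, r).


The tightest implied rank at each (i,j), from the 22 conditions:

  R[1]: 1 1 1 1 1 1 1 1
  R[2]: 1 1 1 1 1 2 2 2
  R[3]: 1 2 2 2 2 3 3 3
  R[4]: 1 2 2 2 2 3 4 4
  R[5]: 1 2 3 3 3 4 5 5
  R[6]: 1 2 3 3 4 5 6 6
  R[7]: 1 2 3 3 4 5 6 7
  R[8]: 1 2 3 4 5 6 7 8

second differences of R give the permutation w = (1, 6, 2, 7, 3, 5, 8, 4).

3 SE-corners of the 9-cell Rothe diagram give Ess(w):

[(2, 5, 1), (4, 5, 2), (7, 4, 3)]


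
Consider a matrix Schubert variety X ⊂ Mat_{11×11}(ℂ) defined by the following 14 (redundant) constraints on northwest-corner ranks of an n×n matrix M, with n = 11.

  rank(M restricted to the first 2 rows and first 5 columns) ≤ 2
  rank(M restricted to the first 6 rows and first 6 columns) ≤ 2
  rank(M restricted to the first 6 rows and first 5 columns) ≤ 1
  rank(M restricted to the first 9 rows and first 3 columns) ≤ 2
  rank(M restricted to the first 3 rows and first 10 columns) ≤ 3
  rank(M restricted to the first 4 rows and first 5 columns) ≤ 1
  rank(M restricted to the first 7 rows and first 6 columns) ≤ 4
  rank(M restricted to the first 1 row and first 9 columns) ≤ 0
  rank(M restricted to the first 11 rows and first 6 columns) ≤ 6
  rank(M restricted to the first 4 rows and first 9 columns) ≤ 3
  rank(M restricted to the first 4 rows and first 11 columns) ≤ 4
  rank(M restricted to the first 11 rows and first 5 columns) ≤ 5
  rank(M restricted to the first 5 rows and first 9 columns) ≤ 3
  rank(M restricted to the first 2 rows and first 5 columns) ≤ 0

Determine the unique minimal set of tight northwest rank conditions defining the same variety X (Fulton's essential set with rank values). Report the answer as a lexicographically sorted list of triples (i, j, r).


Propagating the 14 rank bounds to every northwest block:

  0 0 0 0 0 0 0 0 0 1 1
  0 0 0 0 0 1 1 1 1 2 2
  1 1 1 1 1 2 2 2 2 3 3
  1 1 1 1 1 2 3 3 3 4 4
  1 1 1 1 1 2 3 3 3 4 5
  1 1 1 1 1 2 3 4 4 5 6
  1 2 2 2 2 3 4 5 5 6 7
  1 2 2 3 3 4 5 6 6 7 8
  1 2 2 3 4 5 6 7 7 8 9
  1 2 3 4 5 6 7 8 8 9 10
  1 2 3 4 5 6 7 8 9 10 11

second differences of R give the permutation w = (10, 6, 1, 7, 11, 8, 2, 4, 5, 3, 9).

D(w) has 30 cells with 5 SE-corners; essential set:

[(1, 9, 0), (2, 5, 0), (5, 9, 3), (6, 5, 1), (9, 3, 2)]


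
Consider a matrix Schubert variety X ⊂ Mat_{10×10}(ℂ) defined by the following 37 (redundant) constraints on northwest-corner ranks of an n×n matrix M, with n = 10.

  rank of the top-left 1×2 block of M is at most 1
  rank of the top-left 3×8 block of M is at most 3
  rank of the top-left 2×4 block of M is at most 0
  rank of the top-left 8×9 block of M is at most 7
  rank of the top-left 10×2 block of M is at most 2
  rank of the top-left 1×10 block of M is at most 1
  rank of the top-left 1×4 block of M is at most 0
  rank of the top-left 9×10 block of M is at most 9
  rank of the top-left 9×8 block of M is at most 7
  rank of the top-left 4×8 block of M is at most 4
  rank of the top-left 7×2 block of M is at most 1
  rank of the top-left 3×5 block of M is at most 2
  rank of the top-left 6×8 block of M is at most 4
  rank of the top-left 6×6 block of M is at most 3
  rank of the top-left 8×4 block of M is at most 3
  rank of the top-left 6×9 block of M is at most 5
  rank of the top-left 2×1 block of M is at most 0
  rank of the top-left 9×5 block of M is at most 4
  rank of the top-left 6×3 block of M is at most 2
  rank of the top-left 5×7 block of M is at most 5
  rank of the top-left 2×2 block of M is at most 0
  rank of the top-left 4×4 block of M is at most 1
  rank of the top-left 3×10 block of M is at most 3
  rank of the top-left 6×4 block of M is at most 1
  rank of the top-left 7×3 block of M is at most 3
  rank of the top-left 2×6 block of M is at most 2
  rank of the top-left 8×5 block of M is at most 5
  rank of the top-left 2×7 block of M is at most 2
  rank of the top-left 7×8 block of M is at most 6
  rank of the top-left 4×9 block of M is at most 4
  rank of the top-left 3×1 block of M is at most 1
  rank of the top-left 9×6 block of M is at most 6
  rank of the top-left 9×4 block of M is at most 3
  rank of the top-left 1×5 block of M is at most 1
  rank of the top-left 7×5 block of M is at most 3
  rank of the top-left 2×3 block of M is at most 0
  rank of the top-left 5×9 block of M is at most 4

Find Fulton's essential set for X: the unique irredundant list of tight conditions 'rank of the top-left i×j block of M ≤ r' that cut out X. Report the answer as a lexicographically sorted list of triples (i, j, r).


Propagating the 37 rank bounds to every northwest block:

  row 1: 0  0  0  0  1  1  1  1  1  1
  row 2: 0  0  0  0  1  2  2  2  2  2
  row 3: 1  1  1  1  2  3  3  3  3  3
  row 4: 1  1  1  1  2  3  4  4  4  4
  row 5: 1  1  1  1  2  3  4  4  4  5
  row 6: 1  1  1  1  2  3  4  4  5  6
  row 7: 1  1  2  2  3  4  5  5  6  7
  row 8: 1  2  3  3  4  5  6  6  7  8
  row 9: 1  2  3  3  4  5  6  7  8  9
  row 10: 1  2  3  4  5  6  7  8  9  10

so w = (5, 6, 1, 7, 10, 9, 3, 2, 8, 4).

Rothe diagram D(w) (22 cells), 6 SE-corners (essential conditions):

[(2, 4, 0), (5, 9, 4), (6, 4, 1), (6, 8, 4), (7, 2, 1), (9, 4, 3)]


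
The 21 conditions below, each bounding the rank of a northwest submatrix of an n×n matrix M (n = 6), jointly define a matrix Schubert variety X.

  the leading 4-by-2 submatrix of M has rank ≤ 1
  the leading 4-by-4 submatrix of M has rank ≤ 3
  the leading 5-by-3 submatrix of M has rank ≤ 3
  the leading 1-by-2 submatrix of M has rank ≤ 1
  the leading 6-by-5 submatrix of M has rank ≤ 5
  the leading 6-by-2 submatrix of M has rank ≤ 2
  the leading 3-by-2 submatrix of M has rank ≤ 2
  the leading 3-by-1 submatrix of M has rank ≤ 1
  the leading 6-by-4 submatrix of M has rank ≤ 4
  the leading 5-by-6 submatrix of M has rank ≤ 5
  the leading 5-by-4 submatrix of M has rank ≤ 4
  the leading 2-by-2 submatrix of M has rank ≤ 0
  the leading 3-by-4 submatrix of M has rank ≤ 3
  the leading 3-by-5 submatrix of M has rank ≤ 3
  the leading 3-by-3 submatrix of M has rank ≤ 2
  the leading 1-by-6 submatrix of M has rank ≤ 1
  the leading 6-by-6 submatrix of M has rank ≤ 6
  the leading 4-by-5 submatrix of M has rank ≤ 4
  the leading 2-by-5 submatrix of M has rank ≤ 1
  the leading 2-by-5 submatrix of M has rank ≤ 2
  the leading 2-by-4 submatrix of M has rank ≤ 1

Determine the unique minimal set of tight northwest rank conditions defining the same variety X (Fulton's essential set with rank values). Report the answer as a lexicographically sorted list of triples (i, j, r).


Propagating the 21 rank bounds to every northwest block:

  row 1: 0  0  1  1  1  1
  row 2: 0  0  1  1  1  2
  row 3: 1  1  2  2  2  3
  row 4: 1  1  2  3  3  4
  row 5: 1  2  3  4  4  5
  row 6: 1  2  3  4  5  6

the unique w with this rank table is (3, 6, 1, 4, 2, 5).

ℓ(w)=7; the 3 essential cells (i,j,r):

[(2, 2, 0), (2, 5, 1), (4, 2, 1)]


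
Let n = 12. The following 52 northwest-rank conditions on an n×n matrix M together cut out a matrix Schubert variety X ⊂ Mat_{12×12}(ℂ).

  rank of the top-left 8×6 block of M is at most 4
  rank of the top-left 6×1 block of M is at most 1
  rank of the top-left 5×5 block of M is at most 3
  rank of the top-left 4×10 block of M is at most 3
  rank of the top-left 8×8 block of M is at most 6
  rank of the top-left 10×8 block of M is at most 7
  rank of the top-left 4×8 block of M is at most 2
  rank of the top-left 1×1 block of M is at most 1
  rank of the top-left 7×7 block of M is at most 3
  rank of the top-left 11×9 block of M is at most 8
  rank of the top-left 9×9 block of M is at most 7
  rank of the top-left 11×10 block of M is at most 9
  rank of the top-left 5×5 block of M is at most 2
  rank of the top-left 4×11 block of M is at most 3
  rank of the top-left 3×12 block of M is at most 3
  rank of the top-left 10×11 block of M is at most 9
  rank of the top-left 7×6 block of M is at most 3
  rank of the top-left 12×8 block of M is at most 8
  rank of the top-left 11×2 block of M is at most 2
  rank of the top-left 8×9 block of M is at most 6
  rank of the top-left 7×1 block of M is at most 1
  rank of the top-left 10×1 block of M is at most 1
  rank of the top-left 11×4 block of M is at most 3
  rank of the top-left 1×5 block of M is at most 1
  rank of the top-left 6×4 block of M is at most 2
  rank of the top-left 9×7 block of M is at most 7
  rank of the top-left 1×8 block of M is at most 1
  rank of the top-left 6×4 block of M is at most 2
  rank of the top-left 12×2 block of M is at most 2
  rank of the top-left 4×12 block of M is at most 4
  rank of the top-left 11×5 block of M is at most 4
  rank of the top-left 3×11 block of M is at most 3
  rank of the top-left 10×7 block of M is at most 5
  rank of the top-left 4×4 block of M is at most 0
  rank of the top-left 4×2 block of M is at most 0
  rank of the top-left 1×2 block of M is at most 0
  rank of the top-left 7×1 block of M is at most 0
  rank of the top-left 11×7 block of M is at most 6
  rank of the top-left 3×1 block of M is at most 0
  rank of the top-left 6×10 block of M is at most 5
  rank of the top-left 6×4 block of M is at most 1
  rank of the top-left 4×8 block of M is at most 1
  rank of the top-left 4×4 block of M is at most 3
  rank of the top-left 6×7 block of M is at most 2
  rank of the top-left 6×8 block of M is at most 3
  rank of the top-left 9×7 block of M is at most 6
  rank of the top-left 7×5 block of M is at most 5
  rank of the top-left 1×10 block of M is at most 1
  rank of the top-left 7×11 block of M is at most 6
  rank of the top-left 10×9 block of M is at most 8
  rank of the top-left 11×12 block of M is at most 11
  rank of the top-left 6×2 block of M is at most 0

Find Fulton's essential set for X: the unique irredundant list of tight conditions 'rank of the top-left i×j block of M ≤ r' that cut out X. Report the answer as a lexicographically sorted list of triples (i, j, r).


Rank table r_w(12×12) implied by the 52 constraints:

  row 1: 0 | 0 | 0 | 0 | 1 | 1 | 1 | 1 | 1 | 1 | 1 | 1
  row 2: 0 | 0 | 0 | 0 | 1 | 1 | 1 | 1 | 2 | 2 | 2 | 2
  row 3: 0 | 0 | 0 | 0 | 1 | 1 | 1 | 1 | 2 | 3 | 3 | 3
  row 4: 0 | 0 | 0 | 0 | 1 | 1 | 1 | 1 | 2 | 3 | 3 | 4
  row 5: 0 | 0 | 1 | 1 | 2 | 2 | 2 | 2 | 3 | 4 | 4 | 5
  row 6: 0 | 0 | 1 | 1 | 2 | 2 | 2 | 3 | 4 | 5 | 5 | 6
  row 7: 0 | 1 | 2 | 2 | 3 | 3 | 3 | 4 | 5 | 6 | 6 | 7
  row 8: 1 | 2 | 3 | 3 | 4 | 4 | 4 | 5 | 6 | 7 | 7 | 8
  row 9: 1 | 2 | 3 | 3 | 4 | 5 | 5 | 6 | 7 | 8 | 8 | 9
  row 10: 1 | 2 | 3 | 3 | 4 | 5 | 5 | 6 | 7 | 8 | 9 | 10
  row 11: 1 | 2 | 3 | 3 | 4 | 5 | 6 | 7 | 8 | 9 | 10 | 11
  row 12: 1 | 2 | 3 | 4 | 5 | 6 | 7 | 8 | 9 | 10 | 11 | 12

second differences of R give the permutation w = (5, 9, 10, 12, 3, 8, 2, 1, 6, 11, 7, 4).

D(w) has 38 cells with 9 SE-corners; essential set:

[(4, 4, 0), (4, 8, 1), (4, 11, 3), (6, 2, 0), (6, 4, 1), (6, 7, 2), (7, 1, 0), (10, 7, 5), (11, 4, 3)]


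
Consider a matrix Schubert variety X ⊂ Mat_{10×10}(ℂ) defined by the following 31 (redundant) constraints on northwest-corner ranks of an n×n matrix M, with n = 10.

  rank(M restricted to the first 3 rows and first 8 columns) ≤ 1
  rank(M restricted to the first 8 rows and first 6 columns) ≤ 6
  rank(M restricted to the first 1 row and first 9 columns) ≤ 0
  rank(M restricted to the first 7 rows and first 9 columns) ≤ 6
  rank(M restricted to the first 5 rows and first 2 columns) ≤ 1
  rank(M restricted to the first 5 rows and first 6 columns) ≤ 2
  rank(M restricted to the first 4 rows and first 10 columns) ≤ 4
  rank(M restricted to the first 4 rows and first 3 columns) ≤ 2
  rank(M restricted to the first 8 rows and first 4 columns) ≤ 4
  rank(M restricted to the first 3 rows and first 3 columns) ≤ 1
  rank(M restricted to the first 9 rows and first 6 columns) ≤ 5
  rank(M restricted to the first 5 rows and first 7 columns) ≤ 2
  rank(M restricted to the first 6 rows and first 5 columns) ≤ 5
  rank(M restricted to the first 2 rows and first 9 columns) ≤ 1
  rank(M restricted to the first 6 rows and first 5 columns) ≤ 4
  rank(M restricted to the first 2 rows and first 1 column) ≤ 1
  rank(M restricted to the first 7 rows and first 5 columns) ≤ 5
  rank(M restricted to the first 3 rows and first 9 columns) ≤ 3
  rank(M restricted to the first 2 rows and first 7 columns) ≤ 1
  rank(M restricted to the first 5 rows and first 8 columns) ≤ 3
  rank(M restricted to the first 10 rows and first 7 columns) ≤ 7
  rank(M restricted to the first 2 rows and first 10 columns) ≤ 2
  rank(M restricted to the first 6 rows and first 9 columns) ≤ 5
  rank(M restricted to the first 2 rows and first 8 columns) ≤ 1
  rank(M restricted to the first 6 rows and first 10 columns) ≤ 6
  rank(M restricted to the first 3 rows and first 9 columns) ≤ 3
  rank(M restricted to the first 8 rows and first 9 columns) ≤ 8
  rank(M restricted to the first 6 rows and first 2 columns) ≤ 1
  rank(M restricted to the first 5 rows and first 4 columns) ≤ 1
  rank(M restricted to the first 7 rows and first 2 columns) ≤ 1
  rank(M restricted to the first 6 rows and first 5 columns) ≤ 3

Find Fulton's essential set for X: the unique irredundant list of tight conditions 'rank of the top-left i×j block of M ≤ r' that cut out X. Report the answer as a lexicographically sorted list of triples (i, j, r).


Recovering R(i,j) via the rank-extension bound from the 31 conditions:

  i=1: 0, 0, 0, 0, 0, 0, 0, 0, 0, 1
  i=2: 1, 1, 1, 1, 1, 1, 1, 1, 1, 2
  i=3: 1, 1, 1, 1, 1, 1, 1, 1, 2, 3
  i=4: 1, 1, 1, 1, 2, 2, 2, 2, 3, 4
  i=5: 1, 1, 1, 1, 2, 2, 2, 3, 4, 5
  i=6: 1, 1, 2, 2, 3, 3, 3, 4, 5, 6
  i=7: 1, 1, 2, 3, 4, 4, 4, 5, 6, 7
  i=8: 1, 2, 3, 4, 5, 5, 5, 6, 7, 8
  i=9: 1, 2, 3, 4, 5, 5, 6, 7, 8, 9
  i=10: 1, 2, 3, 4, 5, 6, 7, 8, 9, 10

so w = (10, 1, 9, 5, 8, 3, 4, 2, 7, 6).

Rothe diagram D(w) (27 cells), 6 SE-corners (essential conditions):

[(1, 9, 0), (3, 8, 1), (5, 4, 1), (5, 7, 2), (7, 2, 1), (9, 6, 5)]
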